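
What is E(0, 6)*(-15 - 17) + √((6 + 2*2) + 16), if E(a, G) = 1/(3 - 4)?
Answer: 32 + √26 ≈ 37.099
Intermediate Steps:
E(a, G) = -1 (E(a, G) = 1/(-1) = -1)
E(0, 6)*(-15 - 17) + √((6 + 2*2) + 16) = -(-15 - 17) + √((6 + 2*2) + 16) = -1*(-32) + √((6 + 4) + 16) = 32 + √(10 + 16) = 32 + √26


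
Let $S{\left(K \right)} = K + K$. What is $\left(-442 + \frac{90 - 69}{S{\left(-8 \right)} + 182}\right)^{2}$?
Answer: $\frac{5380369201}{27556} \approx 1.9525 \cdot 10^{5}$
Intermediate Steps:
$S{\left(K \right)} = 2 K$
$\left(-442 + \frac{90 - 69}{S{\left(-8 \right)} + 182}\right)^{2} = \left(-442 + \frac{90 - 69}{2 \left(-8\right) + 182}\right)^{2} = \left(-442 + \frac{21}{-16 + 182}\right)^{2} = \left(-442 + \frac{21}{166}\right)^{2} = \left(- \frac{73351}{166}\right)^{2} = \frac{5380369201}{27556}$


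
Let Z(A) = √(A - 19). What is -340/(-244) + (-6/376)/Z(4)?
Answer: 85/61 + I*√15/940 ≈ 1.3934 + 0.0041202*I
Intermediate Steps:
Z(A) = √(-19 + A)
-340/(-244) + (-6/376)/Z(4) = -340/(-244) + (-6/376)/(√(-19 + 4)) = -340*(-1/244) + (-6*1/376)/(√(-15)) = 85/61 - 3*(-I*√15/15)/188 = 85/61 - (-1)*I*√15/940 = 85/61 + I*√15/940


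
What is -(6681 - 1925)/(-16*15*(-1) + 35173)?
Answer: -4756/35413 ≈ -0.13430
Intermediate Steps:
-(6681 - 1925)/(-16*15*(-1) + 35173) = -4756/(-240*(-1) + 35173) = -4756/(240 + 35173) = -4756/35413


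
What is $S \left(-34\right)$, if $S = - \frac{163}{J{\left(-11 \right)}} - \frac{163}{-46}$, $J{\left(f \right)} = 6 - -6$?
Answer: $\frac{47107}{138} \approx 341.35$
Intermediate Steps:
$J{\left(f \right)} = 12$ ($J{\left(f \right)} = 6 + 6 = 12$)
$S = - \frac{2771}{276}$ ($S = - \frac{163}{12} - \frac{163}{-46} = \left(-163\right) \frac{1}{12} - - \frac{163}{46} = - \frac{163}{12} + \frac{163}{46} = - \frac{2771}{276} \approx -10.04$)
$S \left(-34\right) = \left(- \frac{2771}{276}\right) \left(-34\right) = \frac{47107}{138}$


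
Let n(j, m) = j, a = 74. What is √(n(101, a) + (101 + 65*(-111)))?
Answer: I*√7013 ≈ 83.744*I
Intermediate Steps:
√(n(101, a) + (101 + 65*(-111))) = √(101 + (101 + 65*(-111))) = √(101 + (101 - 7215)) = √(101 - 7114) = √(-7013) = I*√7013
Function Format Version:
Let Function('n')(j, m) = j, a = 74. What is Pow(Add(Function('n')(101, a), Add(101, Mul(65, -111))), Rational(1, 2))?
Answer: Mul(I, Pow(7013, Rational(1, 2))) ≈ Mul(83.744, I)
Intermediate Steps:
Pow(Add(Function('n')(101, a), Add(101, Mul(65, -111))), Rational(1, 2)) = Pow(Add(101, Add(101, Mul(65, -111))), Rational(1, 2)) = Pow(Add(101, Add(101, -7215)), Rational(1, 2)) = Pow(Add(101, -7114), Rational(1, 2)) = Pow(-7013, Rational(1, 2)) = Mul(I, Pow(7013, Rational(1, 2)))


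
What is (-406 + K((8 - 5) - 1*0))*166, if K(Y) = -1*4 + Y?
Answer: -67562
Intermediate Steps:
K(Y) = -4 + Y
(-406 + K((8 - 5) - 1*0))*166 = (-406 + (-4 + ((8 - 5) - 1*0)))*166 = (-406 + (-4 + (3 + 0)))*166 = (-406 + (-4 + 3))*166 = (-406 - 1)*166 = -407*166 = -67562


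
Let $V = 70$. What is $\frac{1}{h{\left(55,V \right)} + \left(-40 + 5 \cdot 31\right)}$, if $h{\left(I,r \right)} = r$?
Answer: $\frac{1}{185} \approx 0.0054054$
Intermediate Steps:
$\frac{1}{h{\left(55,V \right)} + \left(-40 + 5 \cdot 31\right)} = \frac{1}{70 + \left(-40 + 5 \cdot 31\right)} = \frac{1}{70 + \left(-40 + 155\right)} = \frac{1}{70 + 115} = \frac{1}{185}$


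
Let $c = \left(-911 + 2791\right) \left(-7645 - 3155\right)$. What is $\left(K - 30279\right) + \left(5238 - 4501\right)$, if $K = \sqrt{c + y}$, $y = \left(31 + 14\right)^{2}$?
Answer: $-29542 + 15 i \sqrt{90231} \approx -29542.0 + 4505.8 i$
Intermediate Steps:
$y = 2025$ ($y = 45^{2} = 2025$)
$c = -20304000$ ($c = 1880 \left(-10800\right) = -20304000$)
$K = 15 i \sqrt{90231}$ ($K = \sqrt{-20304000 + 2025} = \sqrt{-20301975} = 15 i \sqrt{90231} \approx 4505.8 i$)
$\left(K - 30279\right) + \left(5238 - 4501\right) = \left(15 i \sqrt{90231} - 30279\right) + \left(5238 - 4501\right) = \left(-30279 + 15 i \sqrt{90231}\right) + 737 = -29542 + 15 i \sqrt{90231}$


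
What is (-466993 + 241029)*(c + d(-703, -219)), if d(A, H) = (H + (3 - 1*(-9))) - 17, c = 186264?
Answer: -42038342560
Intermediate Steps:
d(A, H) = -5 + H (d(A, H) = (H + (3 + 9)) - 17 = (H + 12) - 17 = (12 + H) - 17 = -5 + H)
(-466993 + 241029)*(c + d(-703, -219)) = (-466993 + 241029)*(186264 + (-5 - 219)) = -225964*(186264 - 224) = -225964*186040 = -42038342560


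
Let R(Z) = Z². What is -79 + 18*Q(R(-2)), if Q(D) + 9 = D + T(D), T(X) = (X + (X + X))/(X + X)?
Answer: -142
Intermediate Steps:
T(X) = 3/2 (T(X) = (X + 2*X)/((2*X)) = (3*X)*(1/(2*X)) = 3/2)
Q(D) = -15/2 + D (Q(D) = -9 + (D + 3/2) = -9 + (3/2 + D) = -15/2 + D)
-79 + 18*Q(R(-2)) = -79 + 18*(-15/2 + (-2)²) = -79 + 18*(-15/2 + 4) = -79 + 18*(-7/2) = -79 - 63 = -142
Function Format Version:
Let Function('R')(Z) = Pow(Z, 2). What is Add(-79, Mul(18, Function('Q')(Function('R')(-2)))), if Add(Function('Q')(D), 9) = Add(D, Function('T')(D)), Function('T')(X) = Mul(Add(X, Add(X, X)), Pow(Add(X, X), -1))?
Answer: -142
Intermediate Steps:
Function('T')(X) = Rational(3, 2) (Function('T')(X) = Mul(Add(X, Mul(2, X)), Pow(Mul(2, X), -1)) = Mul(Mul(3, X), Mul(Rational(1, 2), Pow(X, -1))) = Rational(3, 2))
Function('Q')(D) = Add(Rational(-15, 2), D) (Function('Q')(D) = Add(-9, Add(D, Rational(3, 2))) = Add(-9, Add(Rational(3, 2), D)) = Add(Rational(-15, 2), D))
Add(-79, Mul(18, Function('Q')(Function('R')(-2)))) = Add(-79, Mul(18, Add(Rational(-15, 2), Pow(-2, 2)))) = Add(-79, Mul(18, Add(Rational(-15, 2), 4))) = Add(-79, Mul(18, Rational(-7, 2))) = Add(-79, -63) = -142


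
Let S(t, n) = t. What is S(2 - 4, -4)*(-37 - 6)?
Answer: 86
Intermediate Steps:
S(2 - 4, -4)*(-37 - 6) = (2 - 4)*(-37 - 6) = -2*(-43) = 86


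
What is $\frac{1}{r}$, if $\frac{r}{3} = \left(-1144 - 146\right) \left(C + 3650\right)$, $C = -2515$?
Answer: $- \frac{1}{4392450} \approx -2.2766 \cdot 10^{-7}$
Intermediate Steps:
$r = -4392450$ ($r = 3 \left(-1144 - 146\right) \left(-2515 + 3650\right) = 3 \left(\left(-1290\right) 1135\right) = 3 \left(-1464150\right) = -4392450$)
$\frac{1}{r} = \frac{1}{-4392450} = - \frac{1}{4392450}$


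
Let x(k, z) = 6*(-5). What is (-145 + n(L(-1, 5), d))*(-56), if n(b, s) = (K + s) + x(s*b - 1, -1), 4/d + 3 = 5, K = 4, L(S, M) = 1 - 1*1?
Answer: 9464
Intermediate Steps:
x(k, z) = -30
L(S, M) = 0 (L(S, M) = 1 - 1 = 0)
d = 2 (d = 4/(-3 + 5) = 4/2 = 4*(½) = 2)
n(b, s) = -26 + s (n(b, s) = (4 + s) - 30 = -26 + s)
(-145 + n(L(-1, 5), d))*(-56) = (-145 + (-26 + 2))*(-56) = (-145 - 24)*(-56) = -169*(-56) = 9464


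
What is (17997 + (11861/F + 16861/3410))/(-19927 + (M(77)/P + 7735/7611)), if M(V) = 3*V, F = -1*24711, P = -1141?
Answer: -627278802475290061/694347625642873730 ≈ -0.90341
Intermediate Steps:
F = -24711
(17997 + (11861/F + 16861/3410))/(-19927 + (M(77)/P + 7735/7611)) = (17997 + (11861/(-24711) + 16861/3410))/(-19927 + ((3*77)/(-1141) + 7735/7611)) = (17997 + (11861*(-1/24711) + 16861*(1/3410)))/(-19927 + (231*(-1/1141) + 7735*(1/7611))) = (17997 + (-11861/24711 + 16861/3410))/(-19927 + (-33/163 + 7735/7611)) = (17997 + 376206161/84264510)/(-19927 + 1009642/1240593) = 1516884592631/(84264510*(-24720287069/1240593)) = (1516884592631/84264510)*(-1240593/24720287069) = -627278802475290061/694347625642873730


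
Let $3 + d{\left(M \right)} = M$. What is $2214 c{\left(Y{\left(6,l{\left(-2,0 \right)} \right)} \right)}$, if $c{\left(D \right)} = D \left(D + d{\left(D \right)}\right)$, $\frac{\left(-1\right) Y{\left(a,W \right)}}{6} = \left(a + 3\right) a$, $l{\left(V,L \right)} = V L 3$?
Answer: $466985736$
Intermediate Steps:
$d{\left(M \right)} = -3 + M$
$l{\left(V,L \right)} = 3 L V$ ($l{\left(V,L \right)} = L V 3 = 3 L V$)
$Y{\left(a,W \right)} = - 6 a \left(3 + a\right)$ ($Y{\left(a,W \right)} = - 6 \left(a + 3\right) a = - 6 \left(3 + a\right) a = - 6 a \left(3 + a\right)$)
$c{\left(D \right)} = D \left(-3 + 2 D\right)$ ($c{\left(D \right)} = D \left(D + \left(-3 + D\right)\right) = D \left(-3 + 2 D\right)$)
$2214 c{\left(Y{\left(6,l{\left(-2,0 \right)} \right)} \right)} = 2214 \left(-6\right) 6 \left(3 + 6\right) \left(-3 + 2 \left(\left(-6\right) 6 \left(3 + 6\right)\right)\right) = 2214 \left(-6\right) 6 \cdot 9 \left(-3 + 2 \left(\left(-6\right) 6 \cdot 9\right)\right) = 2214 \left(- 324 \left(-3 + 2 \left(-324\right)\right)\right) = 2214 \left(- 324 \left(-3 - 648\right)\right) = 2214 \left(\left(-324\right) \left(-651\right)\right) = 2214 \cdot 210924 = 466985736$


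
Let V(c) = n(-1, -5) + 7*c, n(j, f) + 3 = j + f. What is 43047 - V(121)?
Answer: 42209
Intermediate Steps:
n(j, f) = -3 + f + j (n(j, f) = -3 + (j + f) = -3 + (f + j) = -3 + f + j)
V(c) = -9 + 7*c (V(c) = (-3 - 5 - 1) + 7*c = -9 + 7*c)
43047 - V(121) = 43047 - (-9 + 7*121) = 43047 - (-9 + 847) = 43047 - 1*838 = 43047 - 838 = 42209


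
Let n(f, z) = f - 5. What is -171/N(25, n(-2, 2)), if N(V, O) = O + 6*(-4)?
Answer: 171/31 ≈ 5.5161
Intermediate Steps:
n(f, z) = -5 + f
N(V, O) = -24 + O (N(V, O) = O - 24 = -24 + O)
-171/N(25, n(-2, 2)) = -171/(-24 + (-5 - 2)) = -171/(-24 - 7) = -171/(-31) = -171*(-1/31) = 171/31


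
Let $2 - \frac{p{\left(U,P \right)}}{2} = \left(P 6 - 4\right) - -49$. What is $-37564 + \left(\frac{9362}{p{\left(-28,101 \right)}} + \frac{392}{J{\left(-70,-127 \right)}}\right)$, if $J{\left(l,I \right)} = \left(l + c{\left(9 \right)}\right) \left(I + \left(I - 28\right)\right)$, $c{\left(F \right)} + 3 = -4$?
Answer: $- \frac{3438102445}{91509} \approx -37571.0$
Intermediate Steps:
$c{\left(F \right)} = -7$ ($c{\left(F \right)} = -3 - 4 = -7$)
$p{\left(U,P \right)} = -86 - 12 P$ ($p{\left(U,P \right)} = 4 - 2 \left(\left(P 6 - 4\right) - -49\right) = 4 - 2 \left(\left(6 P - 4\right) + 49\right) = 4 - 2 \left(\left(-4 + 6 P\right) + 49\right) = 4 - 2 \left(45 + 6 P\right) = 4 - \left(90 + 12 P\right) = -86 - 12 P$)
$J{\left(l,I \right)} = \left(-28 + 2 I\right) \left(-7 + l\right)$ ($J{\left(l,I \right)} = \left(l - 7\right) \left(I + \left(I - 28\right)\right) = \left(-7 + l\right) \left(I + \left(-28 + I\right)\right) = \left(-7 + l\right) \left(-28 + 2 I\right) = \left(-28 + 2 I\right) \left(-7 + l\right)$)
$-37564 + \left(\frac{9362}{p{\left(-28,101 \right)}} + \frac{392}{J{\left(-70,-127 \right)}}\right) = -37564 + \left(\frac{9362}{-86 - 1212} + \frac{392}{196 - -1960 - -1778 + 2 \left(-127\right) \left(-70\right)}\right) = -37564 + \left(\frac{9362}{-86 - 1212} + \frac{392}{196 + 1960 + 1778 + 17780}\right) = -37564 + \left(\frac{9362}{-1298} + \frac{392}{21714}\right) = -37564 + \left(9362 \left(- \frac{1}{1298}\right) + 392 \cdot \frac{1}{21714}\right) = -37564 + \left(- \frac{4681}{649} + \frac{28}{1551}\right) = -37564 - \frac{658369}{91509} = - \frac{3438102445}{91509}$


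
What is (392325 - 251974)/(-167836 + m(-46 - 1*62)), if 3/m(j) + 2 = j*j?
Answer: -1636773362/1957303429 ≈ -0.83624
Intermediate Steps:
m(j) = 3/(-2 + j²) (m(j) = 3/(-2 + j*j) = 3/(-2 + j²))
(392325 - 251974)/(-167836 + m(-46 - 1*62)) = (392325 - 251974)/(-167836 + 3/(-2 + (-46 - 1*62)²)) = 140351/(-167836 + 3/(-2 + (-46 - 62)²)) = 140351/(-167836 + 3/(-2 + (-108)²)) = 140351/(-167836 + 3/(-2 + 11664)) = 140351/(-167836 + 3/11662) = 140351/(-1957303429/11662) = 140351*(-11662/1957303429) = -1636773362/1957303429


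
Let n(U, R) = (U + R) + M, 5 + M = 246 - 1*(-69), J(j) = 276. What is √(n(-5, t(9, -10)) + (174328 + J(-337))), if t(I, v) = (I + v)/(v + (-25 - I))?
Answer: √84655967/22 ≈ 418.22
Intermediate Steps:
t(I, v) = (I + v)/(-25 + v - I)
M = 310 (M = -5 + (246 - 1*(-69)) = -5 + (246 + 69) = -5 + 315 = 310)
n(U, R) = 310 + R + U (n(U, R) = (U + R) + 310 = (R + U) + 310 = 310 + R + U)
√(n(-5, t(9, -10)) + (174328 + J(-337))) = √((310 + (9 - 10)/(-25 - 10 - 1*9) - 5) + (174328 + 276)) = √((310 - 1/(-25 - 10 - 9) - 5) + 174604) = √((310 - 1/(-44) - 5) + 174604) = √((310 - 1/44*(-1) - 5) + 174604) = √((310 + 1/44 - 5) + 174604) = √(13421/44 + 174604) = √(7695997/44) = √84655967/22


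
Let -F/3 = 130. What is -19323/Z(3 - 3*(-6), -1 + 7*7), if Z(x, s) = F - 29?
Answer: 19323/419 ≈ 46.117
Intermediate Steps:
F = -390 (F = -3*130 = -390)
Z(x, s) = -419 (Z(x, s) = -390 - 29 = -419)
-19323/Z(3 - 3*(-6), -1 + 7*7) = -19323/(-419) = -19323*(-1/419) = 19323/419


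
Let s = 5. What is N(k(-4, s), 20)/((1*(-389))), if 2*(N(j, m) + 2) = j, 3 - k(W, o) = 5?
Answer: 3/389 ≈ 0.0077121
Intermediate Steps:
k(W, o) = -2 (k(W, o) = 3 - 1*5 = 3 - 5 = -2)
N(j, m) = -2 + j/2
N(k(-4, s), 20)/((1*(-389))) = (-2 + (½)*(-2))/((1*(-389))) = (-2 - 1)/(-389) = -3*(-1/389) = 3/389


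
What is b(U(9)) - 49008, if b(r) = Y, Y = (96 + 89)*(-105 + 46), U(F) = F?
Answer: -59923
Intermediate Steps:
Y = -10915 (Y = 185*(-59) = -10915)
b(r) = -10915
b(U(9)) - 49008 = -10915 - 49008 = -59923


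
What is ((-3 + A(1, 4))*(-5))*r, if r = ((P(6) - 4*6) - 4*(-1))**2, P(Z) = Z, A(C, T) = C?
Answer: 1960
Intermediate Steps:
r = 196 (r = ((6 - 4*6) - 4*(-1))**2 = ((6 - 24) + 4)**2 = (-18 + 4)**2 = (-14)**2 = 196)
((-3 + A(1, 4))*(-5))*r = ((-3 + 1)*(-5))*196 = -2*(-5)*196 = 10*196 = 1960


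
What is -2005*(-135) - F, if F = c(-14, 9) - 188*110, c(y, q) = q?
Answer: 291346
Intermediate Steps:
F = -20671 (F = 9 - 188*110 = 9 - 20680 = -20671)
-2005*(-135) - F = -2005*(-135) - 1*(-20671) = 270675 + 20671 = 291346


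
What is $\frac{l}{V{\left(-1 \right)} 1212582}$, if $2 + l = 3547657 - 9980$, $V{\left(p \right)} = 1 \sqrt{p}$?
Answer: $- \frac{1179225 i}{404194} \approx - 2.9175 i$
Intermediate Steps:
$V{\left(p \right)} = \sqrt{p}$
$l = 3537675$ ($l = -2 + \left(3547657 - 9980\right) = -2 + 3537677 = 3537675$)
$\frac{l}{V{\left(-1 \right)} 1212582} = \frac{3537675}{\sqrt{-1} \cdot 1212582} = \frac{3537675}{i 1212582} = \frac{3537675}{1212582 i} = 3537675 \left(- \frac{i}{1212582}\right) = - \frac{1179225 i}{404194}$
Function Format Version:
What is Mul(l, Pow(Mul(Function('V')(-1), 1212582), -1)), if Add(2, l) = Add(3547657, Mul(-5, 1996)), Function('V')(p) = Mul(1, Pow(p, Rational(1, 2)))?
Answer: Mul(Rational(-1179225, 404194), I) ≈ Mul(-2.9175, I)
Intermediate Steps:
Function('V')(p) = Pow(p, Rational(1, 2))
l = 3537675 (l = Add(-2, Add(3547657, Mul(-5, 1996))) = Add(-2, Add(3547657, -9980)) = Add(-2, 3537677) = 3537675)
Mul(l, Pow(Mul(Function('V')(-1), 1212582), -1)) = Mul(3537675, Pow(Mul(Pow(-1, Rational(1, 2)), 1212582), -1)) = Mul(3537675, Pow(Mul(I, 1212582), -1)) = Mul(3537675, Pow(Mul(1212582, I), -1)) = Mul(3537675, Mul(Rational(-1, 1212582), I)) = Mul(Rational(-1179225, 404194), I)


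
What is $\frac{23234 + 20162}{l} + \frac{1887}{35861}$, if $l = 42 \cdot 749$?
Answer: $\frac{115398943}{80579667} \approx 1.4321$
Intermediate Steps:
$l = 31458$
$\frac{23234 + 20162}{l} + \frac{1887}{35861} = \frac{23234 + 20162}{31458} + \frac{1887}{35861} = 43396 \cdot \frac{1}{31458} + 1887 \cdot \frac{1}{35861} = \frac{21698}{15729} + \frac{1887}{35861} = \frac{115398943}{80579667}$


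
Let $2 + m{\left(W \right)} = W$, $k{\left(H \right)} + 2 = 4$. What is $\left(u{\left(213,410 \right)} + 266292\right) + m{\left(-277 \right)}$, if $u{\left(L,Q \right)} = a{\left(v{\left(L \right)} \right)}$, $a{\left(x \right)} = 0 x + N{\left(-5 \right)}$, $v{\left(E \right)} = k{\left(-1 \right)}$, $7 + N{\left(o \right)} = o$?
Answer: $266001$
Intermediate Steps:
$N{\left(o \right)} = -7 + o$
$k{\left(H \right)} = 2$ ($k{\left(H \right)} = -2 + 4 = 2$)
$v{\left(E \right)} = 2$
$m{\left(W \right)} = -2 + W$
$a{\left(x \right)} = -12$ ($a{\left(x \right)} = 0 x - 12 = 0 - 12 = -12$)
$u{\left(L,Q \right)} = -12$
$\left(u{\left(213,410 \right)} + 266292\right) + m{\left(-277 \right)} = \left(-12 + 266292\right) - 279 = 266280 - 279 = 266001$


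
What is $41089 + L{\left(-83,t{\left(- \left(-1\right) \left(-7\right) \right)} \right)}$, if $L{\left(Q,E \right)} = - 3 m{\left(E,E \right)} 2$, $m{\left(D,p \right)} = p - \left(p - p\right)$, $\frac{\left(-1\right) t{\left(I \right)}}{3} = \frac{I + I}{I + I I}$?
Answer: $41083$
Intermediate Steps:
$t{\left(I \right)} = - \frac{6 I}{I + I^{2}}$ ($t{\left(I \right)} = - 3 \frac{I + I}{I + I I} = - 3 \frac{2 I}{I + I^{2}} = - \frac{6 I}{I + I^{2}}$)
$m{\left(D,p \right)} = p$ ($m{\left(D,p \right)} = p - 0 = p + 0 = p$)
$L{\left(Q,E \right)} = - 6 E$ ($L{\left(Q,E \right)} = - 3 E 2 = - 6 E$)
$41089 + L{\left(-83,t{\left(- \left(-1\right) \left(-7\right) \right)} \right)} = 41089 - 6 \left(- \frac{6}{1 - \left(-1\right) \left(-7\right)}\right) = 41089 - 6 \left(- \frac{6}{1 - 7}\right) = 41089 - 6 \left(- \frac{6}{-6}\right) = 41089 - 6 \left(\left(-6\right) \left(- \frac{1}{6}\right)\right) = 41089 - 6 = 41083$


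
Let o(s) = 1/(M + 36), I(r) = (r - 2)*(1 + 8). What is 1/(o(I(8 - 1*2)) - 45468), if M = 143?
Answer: -179/8138771 ≈ -2.1994e-5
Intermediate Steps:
I(r) = -18 + 9*r (I(r) = (-2 + r)*9 = -18 + 9*r)
o(s) = 1/179 (o(s) = 1/(143 + 36) = 1/179)
1/(o(I(8 - 1*2)) - 45468) = 1/(1/179 - 45468) = 1/(-8138771/179) = -179/8138771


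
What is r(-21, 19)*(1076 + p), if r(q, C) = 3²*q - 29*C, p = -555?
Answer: -385540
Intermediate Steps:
r(q, C) = -29*C + 9*q (r(q, C) = 9*q - 29*C = -29*C + 9*q)
r(-21, 19)*(1076 + p) = (-29*19 + 9*(-21))*(1076 - 555) = (-551 - 189)*521 = -740*521 = -385540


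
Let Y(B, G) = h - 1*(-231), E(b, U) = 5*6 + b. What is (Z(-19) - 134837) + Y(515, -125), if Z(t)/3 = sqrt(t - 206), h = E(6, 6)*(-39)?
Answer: -136010 + 45*I ≈ -1.3601e+5 + 45.0*I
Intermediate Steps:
E(b, U) = 30 + b
h = -1404 (h = (30 + 6)*(-39) = 36*(-39) = -1404)
Z(t) = 3*sqrt(-206 + t) (Z(t) = 3*sqrt(t - 206) = 3*sqrt(-206 + t))
Y(B, G) = -1173 (Y(B, G) = -1404 - 1*(-231) = -1404 + 231 = -1173)
(Z(-19) - 134837) + Y(515, -125) = (3*sqrt(-206 - 19) - 134837) - 1173 = (3*sqrt(-225) - 134837) - 1173 = (3*(15*I) - 134837) - 1173 = (45*I - 134837) - 1173 = (-134837 + 45*I) - 1173 = -136010 + 45*I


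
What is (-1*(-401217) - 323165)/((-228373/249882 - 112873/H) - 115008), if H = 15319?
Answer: -298778556926616/440275698085837 ≈ -0.67862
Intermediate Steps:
(-1*(-401217) - 323165)/((-228373/249882 - 112873/H) - 115008) = (-1*(-401217) - 323165)/((-228373/249882 - 112873/15319) - 115008) = (401217 - 323165)/((-228373*1/249882 - 112873*1/15319) - 115008) = 78052/((-228373/249882 - 112873/15319) - 115008) = 78052/(-31703376973/3827942358 - 115008) = 78052/(-440275698085837/3827942358) = 78052*(-3827942358/440275698085837) = -298778556926616/440275698085837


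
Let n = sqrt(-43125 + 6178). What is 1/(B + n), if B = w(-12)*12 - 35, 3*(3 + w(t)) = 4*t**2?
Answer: 2233/5023236 - I*sqrt(36947)/5023236 ≈ 0.00044453 - 3.8265e-5*I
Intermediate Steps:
w(t) = -3 + 4*t**2/3 (w(t) = -3 + (4*t**2)/3 = -3 + 4*t**2/3)
n = I*sqrt(36947) (n = sqrt(-36947) = I*sqrt(36947) ≈ 192.22*I)
B = 2233 (B = (-3 + (4/3)*(-12)**2)*12 - 35 = (-3 + (4/3)*144)*12 - 35 = (-3 + 192)*12 - 35 = 189*12 - 35 = 2268 - 35 = 2233)
1/(B + n) = 1/(2233 + I*sqrt(36947))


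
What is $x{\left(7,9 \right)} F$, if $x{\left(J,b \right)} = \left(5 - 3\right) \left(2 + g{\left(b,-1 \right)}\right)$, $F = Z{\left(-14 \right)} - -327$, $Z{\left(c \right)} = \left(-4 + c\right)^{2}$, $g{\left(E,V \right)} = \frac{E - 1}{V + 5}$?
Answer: $5208$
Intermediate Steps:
$g{\left(E,V \right)} = \frac{-1 + E}{5 + V}$
$F = 651$ ($F = \left(-4 - 14\right)^{2} - -327 = \left(-18\right)^{2} + 327 = 324 + 327 = 651$)
$x{\left(J,b \right)} = \frac{7}{2} + \frac{b}{2}$ ($x{\left(J,b \right)} = \left(5 - 3\right) \left(2 + \frac{-1 + b}{5 - 1}\right) = 2 \left(2 + \frac{-1 + b}{4}\right) = 2 \left(2 + \left(- \frac{1}{4} + \frac{b}{4}\right)\right) = 2 \left(\frac{7}{4} + \frac{b}{4}\right) = \frac{7}{2} + \frac{b}{2}$)
$x{\left(7,9 \right)} F = \left(\frac{7}{2} + \frac{1}{2} \cdot 9\right) 651 = \left(\frac{7}{2} + \frac{9}{2}\right) 651 = 8 \cdot 651 = 5208$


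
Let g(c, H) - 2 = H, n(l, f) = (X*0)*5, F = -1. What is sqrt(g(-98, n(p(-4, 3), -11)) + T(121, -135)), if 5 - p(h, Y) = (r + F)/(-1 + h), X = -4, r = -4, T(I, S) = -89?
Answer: I*sqrt(87) ≈ 9.3274*I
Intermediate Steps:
p(h, Y) = 5 + 5/(-1 + h) (p(h, Y) = 5 - (-4 - 1)/(-1 + h) = 5 - (-5)/(-1 + h) = 5 + 5/(-1 + h))
n(l, f) = 0 (n(l, f) = -4*0*5 = 0*5 = 0)
g(c, H) = 2 + H
sqrt(g(-98, n(p(-4, 3), -11)) + T(121, -135)) = sqrt((2 + 0) - 89) = sqrt(2 - 89) = sqrt(-87) = I*sqrt(87)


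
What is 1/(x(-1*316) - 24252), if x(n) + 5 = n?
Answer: -1/24573 ≈ -4.0695e-5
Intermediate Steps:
x(n) = -5 + n
1/(x(-1*316) - 24252) = 1/((-5 - 1*316) - 24252) = 1/((-5 - 316) - 24252) = 1/(-321 - 24252) = 1/(-24573) = -1/24573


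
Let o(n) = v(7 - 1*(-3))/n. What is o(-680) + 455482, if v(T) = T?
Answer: 30972775/68 ≈ 4.5548e+5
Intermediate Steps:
o(n) = 10/n (o(n) = (7 - 1*(-3))/n = (7 + 3)/n = 10/n)
o(-680) + 455482 = 10/(-680) + 455482 = 10*(-1/680) + 455482 = -1/68 + 455482 = 30972775/68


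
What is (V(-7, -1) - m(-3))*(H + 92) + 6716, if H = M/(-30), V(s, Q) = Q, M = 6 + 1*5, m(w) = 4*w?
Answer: 231719/30 ≈ 7724.0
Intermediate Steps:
M = 11 (M = 6 + 5 = 11)
H = -11/30 (H = 11/(-30) = 11*(-1/30) = -11/30 ≈ -0.36667)
(V(-7, -1) - m(-3))*(H + 92) + 6716 = (-1 - 4*(-3))*(-11/30 + 92) + 6716 = (-1 - 1*(-12))*(2749/30) + 6716 = (-1 + 12)*(2749/30) + 6716 = 11*(2749/30) + 6716 = 30239/30 + 6716 = 231719/30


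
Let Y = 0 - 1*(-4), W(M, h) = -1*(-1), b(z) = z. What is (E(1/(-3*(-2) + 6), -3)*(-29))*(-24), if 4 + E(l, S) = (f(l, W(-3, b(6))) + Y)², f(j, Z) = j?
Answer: 52925/6 ≈ 8820.8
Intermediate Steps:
W(M, h) = 1
Y = 4 (Y = 0 + 4 = 4)
E(l, S) = -4 + (4 + l)² (E(l, S) = -4 + (l + 4)² = -4 + (4 + l)²)
(E(1/(-3*(-2) + 6), -3)*(-29))*(-24) = ((-4 + (4 + 1/(-3*(-2) + 6))²)*(-29))*(-24) = ((-4 + (4 + 1/(6 + 6))²)*(-29))*(-24) = ((-4 + (4 + 1/12)²)*(-29))*(-24) = ((-4 + (49/12)²)*(-29))*(-24) = ((-4 + 2401/144)*(-29))*(-24) = ((1825/144)*(-29))*(-24) = -52925/144*(-24) = 52925/6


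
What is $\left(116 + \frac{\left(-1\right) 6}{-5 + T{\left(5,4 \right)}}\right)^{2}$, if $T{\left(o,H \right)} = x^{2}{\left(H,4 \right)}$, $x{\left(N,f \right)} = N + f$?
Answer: $\frac{46758244}{3481} \approx 13432.0$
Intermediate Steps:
$T{\left(o,H \right)} = \left(4 + H\right)^{2}$ ($T{\left(o,H \right)} = \left(H + 4\right)^{2} = \left(4 + H\right)^{2}$)
$\left(116 + \frac{\left(-1\right) 6}{-5 + T{\left(5,4 \right)}}\right)^{2} = \left(116 + \frac{\left(-1\right) 6}{-5 + \left(4 + 4\right)^{2}}\right)^{2} = \left(116 - \frac{6}{-5 + 8^{2}}\right)^{2} = \left(116 - \frac{6}{-5 + 64}\right)^{2} = \left(116 - \frac{6}{59}\right)^{2} = \left(\frac{6838}{59}\right)^{2} = \frac{46758244}{3481}$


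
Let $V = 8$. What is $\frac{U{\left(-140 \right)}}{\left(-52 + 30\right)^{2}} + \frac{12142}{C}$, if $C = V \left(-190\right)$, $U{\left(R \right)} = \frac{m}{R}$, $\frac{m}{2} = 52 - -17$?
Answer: $- \frac{642931}{80465} \approx -7.9902$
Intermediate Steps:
$m = 138$ ($m = 2 \left(52 - -17\right) = 2 \left(52 + 17\right) = 2 \cdot 69 = 138$)
$U{\left(R \right)} = \frac{138}{R}$
$C = -1520$ ($C = 8 \left(-190\right) = -1520$)
$\frac{U{\left(-140 \right)}}{\left(-52 + 30\right)^{2}} + \frac{12142}{C} = \frac{138 \frac{1}{-140}}{\left(-52 + 30\right)^{2}} + \frac{12142}{-1520} = \frac{138 \left(- \frac{1}{140}\right)}{\left(-22\right)^{2}} + 12142 \left(- \frac{1}{1520}\right) = - \frac{69}{70 \cdot 484} - \frac{6071}{760} = \left(- \frac{69}{70}\right) \frac{1}{484} - \frac{6071}{760} = - \frac{69}{33880} - \frac{6071}{760} = - \frac{642931}{80465}$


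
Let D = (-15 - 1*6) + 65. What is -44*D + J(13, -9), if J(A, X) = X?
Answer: -1945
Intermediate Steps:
D = 44 (D = (-15 - 6) + 65 = -21 + 65 = 44)
-44*D + J(13, -9) = -44*44 - 9 = -1936 - 9 = -1945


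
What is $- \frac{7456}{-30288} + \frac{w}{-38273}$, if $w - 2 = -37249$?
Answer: $\frac{88343789}{72450789} \approx 1.2194$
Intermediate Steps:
$w = -37247$ ($w = 2 - 37249 = -37247$)
$- \frac{7456}{-30288} + \frac{w}{-38273} = - \frac{7456}{-30288} - \frac{37247}{-38273} = \left(-7456\right) \left(- \frac{1}{30288}\right) - - \frac{37247}{38273} = \frac{466}{1893} + \frac{37247}{38273} = \frac{88343789}{72450789}$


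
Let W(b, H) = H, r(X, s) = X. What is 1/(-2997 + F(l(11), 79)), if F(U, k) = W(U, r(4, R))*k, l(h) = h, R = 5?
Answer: -1/2681 ≈ -0.00037300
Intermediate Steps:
F(U, k) = 4*k
1/(-2997 + F(l(11), 79)) = 1/(-2997 + 4*79) = 1/(-2997 + 316) = 1/(-2681) = -1/2681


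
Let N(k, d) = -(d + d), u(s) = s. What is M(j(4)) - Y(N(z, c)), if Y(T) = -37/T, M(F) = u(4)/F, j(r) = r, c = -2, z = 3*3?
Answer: 41/4 ≈ 10.250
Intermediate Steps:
z = 9
N(k, d) = -2*d
M(F) = 4/F
M(j(4)) - Y(N(z, c)) = 4/4 - (-37)/((-2*(-2))) = 4*(¼) - (-37)/4 = 1 - (-37)/4 = 1 - 1*(-37/4) = 1 + 37/4 = 41/4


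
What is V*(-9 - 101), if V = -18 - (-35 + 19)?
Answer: 220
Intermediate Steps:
V = -2 (V = -18 - 1*(-16) = -18 + 16 = -2)
V*(-9 - 101) = -2*(-9 - 101) = -2*(-110) = 220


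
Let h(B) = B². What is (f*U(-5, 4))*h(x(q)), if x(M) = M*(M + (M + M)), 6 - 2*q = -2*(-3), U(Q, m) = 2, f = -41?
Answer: 0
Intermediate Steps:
q = 0 (q = 3 - (-1)*(-3) = 3 - ½*6 = 3 - 3 = 0)
x(M) = 3*M² (x(M) = M*(M + 2*M) = M*(3*M) = 3*M²)
(f*U(-5, 4))*h(x(q)) = (-41*2)*(3*0²)² = -82*(3*0)² = -82*0² = -82*0 = 0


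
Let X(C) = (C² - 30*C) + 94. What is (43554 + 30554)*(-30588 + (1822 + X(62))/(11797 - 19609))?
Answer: -1475720978204/651 ≈ -2.2669e+9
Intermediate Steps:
X(C) = 94 + C² - 30*C
(43554 + 30554)*(-30588 + (1822 + X(62))/(11797 - 19609)) = (43554 + 30554)*(-30588 + (1822 + (94 + 62² - 30*62))/(11797 - 19609)) = 74108*(-30588 + (1822 + (94 + 3844 - 1860))/(-7812)) = 74108*(-30588 + (1822 + 2078)*(-1/7812)) = 74108*(-30588 + 3900*(-1/7812)) = 74108*(-30588 - 325/651) = 74108*(-19913113/651) = -1475720978204/651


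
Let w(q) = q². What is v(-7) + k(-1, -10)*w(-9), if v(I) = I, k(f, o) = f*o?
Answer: 803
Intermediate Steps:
v(-7) + k(-1, -10)*w(-9) = -7 - 1*(-10)*(-9)² = -7 + 10*81 = -7 + 810 = 803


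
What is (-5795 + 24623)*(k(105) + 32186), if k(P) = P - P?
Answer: 605998008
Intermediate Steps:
k(P) = 0
(-5795 + 24623)*(k(105) + 32186) = (-5795 + 24623)*(0 + 32186) = 18828*32186 = 605998008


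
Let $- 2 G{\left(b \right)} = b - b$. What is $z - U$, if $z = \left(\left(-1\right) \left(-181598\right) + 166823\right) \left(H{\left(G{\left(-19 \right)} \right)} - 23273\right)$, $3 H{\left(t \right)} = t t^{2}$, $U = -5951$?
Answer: $-8108795982$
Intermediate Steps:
$G{\left(b \right)} = 0$ ($G{\left(b \right)} = - \frac{b - b}{2} = \left(- \frac{1}{2}\right) 0 = 0$)
$H{\left(t \right)} = \frac{t^{3}}{3}$ ($H{\left(t \right)} = \frac{t t^{2}}{3} = \frac{t^{3}}{3}$)
$z = -8108801933$ ($z = \left(\left(-1\right) \left(-181598\right) + 166823\right) \left(\frac{0^{3}}{3} - 23273\right) = \left(181598 + 166823\right) \left(\frac{1}{3} \cdot 0 - 23273\right) = 348421 \left(0 - 23273\right) = 348421 \left(-23273\right) = -8108801933$)
$z - U = -8108801933 - -5951 = -8108801933 + 5951 = -8108795982$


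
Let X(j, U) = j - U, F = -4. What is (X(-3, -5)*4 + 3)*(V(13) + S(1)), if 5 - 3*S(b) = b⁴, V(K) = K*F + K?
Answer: -1243/3 ≈ -414.33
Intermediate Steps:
V(K) = -3*K (V(K) = K*(-4) + K = -4*K + K = -3*K)
S(b) = 5/3 - b⁴/3
(X(-3, -5)*4 + 3)*(V(13) + S(1)) = ((-3 - 1*(-5))*4 + 3)*(-3*13 + (5/3 - ⅓*1⁴)) = ((-3 + 5)*4 + 3)*(-39 + (5/3 - ⅓*1)) = (2*4 + 3)*(-39 + (5/3 - ⅓)) = (8 + 3)*(-39 + 4/3) = 11*(-113/3) = -1243/3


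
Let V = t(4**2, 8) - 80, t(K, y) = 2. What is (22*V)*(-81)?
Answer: 138996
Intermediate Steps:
V = -78 (V = 2 - 80 = -78)
(22*V)*(-81) = (22*(-78))*(-81) = -1716*(-81) = 138996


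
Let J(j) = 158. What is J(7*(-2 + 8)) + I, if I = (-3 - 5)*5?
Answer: 118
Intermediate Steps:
I = -40 (I = -8*5 = -40)
J(7*(-2 + 8)) + I = 158 - 40 = 118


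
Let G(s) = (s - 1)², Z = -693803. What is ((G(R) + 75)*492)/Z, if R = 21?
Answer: -233700/693803 ≈ -0.33684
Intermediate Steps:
G(s) = (-1 + s)²
((G(R) + 75)*492)/Z = (((-1 + 21)² + 75)*492)/(-693803) = ((20² + 75)*492)*(-1/693803) = ((400 + 75)*492)*(-1/693803) = (475*492)*(-1/693803) = 233700*(-1/693803) = -233700/693803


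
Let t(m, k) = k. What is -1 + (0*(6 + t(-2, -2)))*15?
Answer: -1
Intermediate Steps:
-1 + (0*(6 + t(-2, -2)))*15 = -1 + (0*(6 - 2))*15 = -1 + (0*4)*15 = -1 + 0*15 = -1 + 0 = -1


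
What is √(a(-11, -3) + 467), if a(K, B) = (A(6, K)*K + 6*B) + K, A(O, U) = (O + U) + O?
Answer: √427 ≈ 20.664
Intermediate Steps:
A(O, U) = U + 2*O
a(K, B) = K + 6*B + K*(12 + K) (a(K, B) = ((K + 2*6)*K + 6*B) + K = ((K + 12)*K + 6*B) + K = ((12 + K)*K + 6*B) + K = (K*(12 + K) + 6*B) + K = (6*B + K*(12 + K)) + K = K + 6*B + K*(12 + K))
√(a(-11, -3) + 467) = √((-11 + 6*(-3) - 11*(12 - 11)) + 467) = √((-11 - 18 - 11*1) + 467) = √((-11 - 18 - 11) + 467) = √(-40 + 467) = √427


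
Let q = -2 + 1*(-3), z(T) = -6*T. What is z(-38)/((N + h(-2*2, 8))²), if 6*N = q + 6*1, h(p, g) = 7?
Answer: 8208/1849 ≈ 4.4392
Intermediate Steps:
q = -5 (q = -2 - 3 = -5)
N = ⅙ (N = (-5 + 6*1)/6 = (-5 + 6)/6 = (⅙)*1 = ⅙ ≈ 0.16667)
z(-38)/((N + h(-2*2, 8))²) = (-6*(-38))/((⅙ + 7)²) = 228/((43/6)²) = 228/(1849/36) = 228*(36/1849) = 8208/1849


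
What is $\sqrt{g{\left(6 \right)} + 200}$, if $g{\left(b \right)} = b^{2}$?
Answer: $2 \sqrt{59} \approx 15.362$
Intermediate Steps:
$\sqrt{g{\left(6 \right)} + 200} = \sqrt{6^{2} + 200} = \sqrt{36 + 200} = \sqrt{236} = 2 \sqrt{59}$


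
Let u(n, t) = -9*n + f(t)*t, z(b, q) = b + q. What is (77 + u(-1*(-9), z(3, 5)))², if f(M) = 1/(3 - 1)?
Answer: 0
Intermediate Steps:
f(M) = ½ (f(M) = 1/2 = ½)
u(n, t) = t/2 - 9*n (u(n, t) = -9*n + t/2 = t/2 - 9*n)
(77 + u(-1*(-9), z(3, 5)))² = (77 + ((3 + 5)/2 - (-9)*(-9)))² = (77 + ((½)*8 - 9*9))² = (77 + (4 - 81))² = (77 - 77)² = 0² = 0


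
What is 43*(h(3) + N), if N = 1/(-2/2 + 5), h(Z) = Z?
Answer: 559/4 ≈ 139.75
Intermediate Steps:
N = 1/4 (N = 1/(-2*1/2 + 5) = 1/(-1 + 5) = 1/4 ≈ 0.25000)
43*(h(3) + N) = 43*(3 + 1/4) = 43*(13/4) = 559/4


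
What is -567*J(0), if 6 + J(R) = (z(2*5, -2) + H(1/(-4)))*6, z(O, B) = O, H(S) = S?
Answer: -59535/2 ≈ -29768.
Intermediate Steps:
J(R) = 105/2 (J(R) = -6 + (2*5 + 1/(-4))*6 = -6 + (10 - ¼)*6 = -6 + (39/4)*6 = -6 + 117/2 = 105/2)
-567*J(0) = -567*105/2 = -59535/2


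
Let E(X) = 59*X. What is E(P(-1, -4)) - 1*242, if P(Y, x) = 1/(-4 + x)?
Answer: -1995/8 ≈ -249.38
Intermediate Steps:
E(P(-1, -4)) - 1*242 = 59/(-4 - 4) - 1*242 = 59/(-8) - 242 = 59*(-⅛) - 242 = -59/8 - 242 = -1995/8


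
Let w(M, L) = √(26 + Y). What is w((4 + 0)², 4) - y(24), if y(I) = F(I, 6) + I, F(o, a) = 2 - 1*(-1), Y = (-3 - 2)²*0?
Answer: -27 + √26 ≈ -21.901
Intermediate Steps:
Y = 0 (Y = (-5)²*0 = 25*0 = 0)
w(M, L) = √26 (w(M, L) = √(26 + 0) = √26)
F(o, a) = 3 (F(o, a) = 2 + 1 = 3)
y(I) = 3 + I
w((4 + 0)², 4) - y(24) = √26 - (3 + 24) = √26 - 1*27 = √26 - 27 = -27 + √26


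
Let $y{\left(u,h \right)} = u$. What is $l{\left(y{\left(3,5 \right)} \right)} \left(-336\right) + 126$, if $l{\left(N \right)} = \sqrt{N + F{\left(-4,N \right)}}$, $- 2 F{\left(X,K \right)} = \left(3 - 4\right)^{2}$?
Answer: $126 - 168 \sqrt{10} \approx -405.26$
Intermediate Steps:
$F{\left(X,K \right)} = - \frac{1}{2}$ ($F{\left(X,K \right)} = - \frac{\left(3 - 4\right)^{2}}{2} = - \frac{\left(-1\right)^{2}}{2} = \left(- \frac{1}{2}\right) 1 = - \frac{1}{2}$)
$l{\left(N \right)} = \sqrt{- \frac{1}{2} + N}$ ($l{\left(N \right)} = \sqrt{N - \frac{1}{2}} = \sqrt{- \frac{1}{2} + N}$)
$l{\left(y{\left(3,5 \right)} \right)} \left(-336\right) + 126 = \frac{\sqrt{-2 + 4 \cdot 3}}{2} \left(-336\right) + 126 = \frac{\sqrt{-2 + 12}}{2} \left(-336\right) + 126 = \frac{\sqrt{10}}{2} \left(-336\right) + 126 = - 168 \sqrt{10} + 126 = 126 - 168 \sqrt{10}$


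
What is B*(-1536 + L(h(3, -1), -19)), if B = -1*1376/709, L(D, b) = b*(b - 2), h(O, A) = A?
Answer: 1564512/709 ≈ 2206.6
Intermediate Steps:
L(D, b) = b*(-2 + b)
B = -1376/709 (B = -1376*1/709 = -1376/709 ≈ -1.9408)
B*(-1536 + L(h(3, -1), -19)) = -1376*(-1536 - 19*(-2 - 19))/709 = -1376*(-1536 - 19*(-21))/709 = -1376*(-1536 + 399)/709 = -1376/709*(-1137) = 1564512/709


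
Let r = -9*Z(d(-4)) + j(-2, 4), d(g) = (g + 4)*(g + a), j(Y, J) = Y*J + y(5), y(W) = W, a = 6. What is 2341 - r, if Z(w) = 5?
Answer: 2389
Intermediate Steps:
j(Y, J) = 5 + J*Y (j(Y, J) = Y*J + 5 = J*Y + 5 = 5 + J*Y)
d(g) = (4 + g)*(6 + g) (d(g) = (g + 4)*(g + 6) = (4 + g)*(6 + g))
r = -48 (r = -9*5 + (5 + 4*(-2)) = -45 + (5 - 8) = -45 - 3 = -48)
2341 - r = 2341 - 1*(-48) = 2341 + 48 = 2389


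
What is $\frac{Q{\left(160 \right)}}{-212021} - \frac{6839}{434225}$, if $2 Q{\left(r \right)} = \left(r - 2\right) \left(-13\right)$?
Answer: $- \frac{1004062544}{92064818725} \approx -0.010906$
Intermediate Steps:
$Q{\left(r \right)} = 13 - \frac{13 r}{2}$ ($Q{\left(r \right)} = \frac{\left(r - 2\right) \left(-13\right)}{2} = \frac{\left(-2 + r\right) \left(-13\right)}{2} = \frac{26 - 13 r}{2} = 13 - \frac{13 r}{2}$)
$\frac{Q{\left(160 \right)}}{-212021} - \frac{6839}{434225} = \frac{13 - 1040}{-212021} - \frac{6839}{434225} = \left(13 - 1040\right) \left(- \frac{1}{212021}\right) - \frac{6839}{434225} = \left(-1027\right) \left(- \frac{1}{212021}\right) - \frac{6839}{434225} = \frac{1027}{212021} - \frac{6839}{434225} = - \frac{1004062544}{92064818725}$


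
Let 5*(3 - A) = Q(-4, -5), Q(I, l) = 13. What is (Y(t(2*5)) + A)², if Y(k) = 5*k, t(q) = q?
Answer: 63504/25 ≈ 2540.2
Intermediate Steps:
A = ⅖ (A = 3 - ⅕*13 = 3 - 13/5 = ⅖ ≈ 0.40000)
(Y(t(2*5)) + A)² = (5*(2*5) + ⅖)² = (5*10 + ⅖)² = (50 + ⅖)² = (252/5)² = 63504/25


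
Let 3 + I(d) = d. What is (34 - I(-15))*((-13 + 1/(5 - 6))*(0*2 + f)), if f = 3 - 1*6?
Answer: 2184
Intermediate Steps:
f = -3 (f = 3 - 6 = -3)
I(d) = -3 + d
(34 - I(-15))*((-13 + 1/(5 - 6))*(0*2 + f)) = (34 - (-3 - 15))*((-13 + 1/(5 - 6))*(0*2 - 3)) = (34 - 1*(-18))*((-13 + 1/(-1))*(0 - 3)) = (34 + 18)*((-13 - 1)*(-3)) = 52*(-14*(-3)) = 52*42 = 2184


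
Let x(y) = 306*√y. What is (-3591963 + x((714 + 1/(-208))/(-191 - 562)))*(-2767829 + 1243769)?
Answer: 5474367129780 - 38863530*I*√1453774179/3263 ≈ 5.4744e+12 - 4.5412e+8*I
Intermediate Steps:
(-3591963 + x((714 + 1/(-208))/(-191 - 562)))*(-2767829 + 1243769) = (-3591963 + 306*√((714 + 1/(-208))/(-191 - 562)))*(-2767829 + 1243769) = (-3591963 + 306*√((714 - 1/208)/(-753)))*(-1524060) = (-3591963 + 306*√((148511/208)*(-1/753)))*(-1524060) = (-3591963 + 306*√(-148511/156624))*(-1524060) = (-3591963 + 306*(I*√1453774179/39156))*(-1524060) = (-3591963 + 51*I*√1453774179/6526)*(-1524060) = 5474367129780 - 38863530*I*√1453774179/3263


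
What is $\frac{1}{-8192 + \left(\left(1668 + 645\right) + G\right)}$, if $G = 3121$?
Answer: $- \frac{1}{2758} \approx -0.00036258$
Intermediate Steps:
$\frac{1}{-8192 + \left(\left(1668 + 645\right) + G\right)} = \frac{1}{-8192 + \left(\left(1668 + 645\right) + 3121\right)} = \frac{1}{-8192 + \left(2313 + 3121\right)} = \frac{1}{-8192 + 5434} = \frac{1}{-2758} = - \frac{1}{2758}$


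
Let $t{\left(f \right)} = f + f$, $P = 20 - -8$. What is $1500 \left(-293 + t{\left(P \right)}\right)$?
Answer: $-355500$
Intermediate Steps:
$P = 28$ ($P = 20 + 8 = 28$)
$t{\left(f \right)} = 2 f$
$1500 \left(-293 + t{\left(P \right)}\right) = 1500 \left(-293 + 2 \cdot 28\right) = 1500 \left(-293 + 56\right) = 1500 \left(-237\right) = -355500$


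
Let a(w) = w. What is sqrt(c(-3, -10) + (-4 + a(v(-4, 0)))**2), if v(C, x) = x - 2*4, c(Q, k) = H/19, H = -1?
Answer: sqrt(51965)/19 ≈ 11.998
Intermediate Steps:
c(Q, k) = -1/19
v(C, x) = -8 + x (v(C, x) = x - 8 = -8 + x)
sqrt(c(-3, -10) + (-4 + a(v(-4, 0)))**2) = sqrt(-1/19 + (-4 + (-8 + 0))**2) = sqrt(-1/19 + (-4 - 8)**2) = sqrt(-1/19 + (-12)**2) = sqrt(-1/19 + 144) = sqrt(2735/19) = sqrt(51965)/19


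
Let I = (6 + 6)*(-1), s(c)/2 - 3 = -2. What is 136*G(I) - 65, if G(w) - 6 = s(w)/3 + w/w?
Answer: 2933/3 ≈ 977.67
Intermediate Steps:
s(c) = 2 (s(c) = 6 + 2*(-2) = 6 - 4 = 2)
I = -12 (I = 12*(-1) = -12)
G(w) = 23/3 (G(w) = 6 + (2/3 + w/w) = 6 + (2*(⅓) + 1) = 6 + (⅔ + 1) = 6 + 5/3 = 23/3)
136*G(I) - 65 = 136*(23/3) - 65 = 3128/3 - 65 = 2933/3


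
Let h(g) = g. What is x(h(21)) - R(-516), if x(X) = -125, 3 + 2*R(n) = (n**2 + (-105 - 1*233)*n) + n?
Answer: -440395/2 ≈ -2.2020e+5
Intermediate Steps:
R(n) = -3/2 + n**2/2 - 337*n/2 (R(n) = -3/2 + ((n**2 + (-105 - 1*233)*n) + n)/2 = -3/2 + ((n**2 + (-105 - 233)*n) + n)/2 = -3/2 + ((n**2 - 338*n) + n)/2 = -3/2 + (n**2 - 337*n)/2 = -3/2 + (n**2/2 - 337*n/2) = -3/2 + n**2/2 - 337*n/2)
x(h(21)) - R(-516) = -125 - (-3/2 + (1/2)*(-516)**2 - 337/2*(-516)) = -125 - (-3/2 + (1/2)*266256 + 86946) = -125 - (-3/2 + 133128 + 86946) = -125 - 1*440145/2 = -125 - 440145/2 = -440395/2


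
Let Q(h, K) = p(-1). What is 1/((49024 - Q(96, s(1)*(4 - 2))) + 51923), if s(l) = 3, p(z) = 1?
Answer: 1/100946 ≈ 9.9063e-6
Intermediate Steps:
Q(h, K) = 1
1/((49024 - Q(96, s(1)*(4 - 2))) + 51923) = 1/((49024 - 1*1) + 51923) = 1/((49024 - 1) + 51923) = 1/(49023 + 51923) = 1/100946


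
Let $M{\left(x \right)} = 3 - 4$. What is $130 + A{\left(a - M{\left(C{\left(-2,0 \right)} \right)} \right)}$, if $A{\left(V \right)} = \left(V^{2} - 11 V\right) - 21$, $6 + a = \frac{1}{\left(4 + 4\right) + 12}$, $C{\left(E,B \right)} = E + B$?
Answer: $\frac{75181}{400} \approx 187.95$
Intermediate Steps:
$C{\left(E,B \right)} = B + E$
$a = - \frac{119}{20}$ ($a = -6 + \frac{1}{\left(4 + 4\right) + 12} = -6 + \frac{1}{8 + 12} = -6 + \frac{1}{20} = - \frac{119}{20} \approx -5.95$)
$M{\left(x \right)} = -1$
$A{\left(V \right)} = -21 + V^{2} - 11 V$
$130 + A{\left(a - M{\left(C{\left(-2,0 \right)} \right)} \right)} = 130 - \left(21 - \left(- \frac{119}{20} - -1\right)^{2} + 11 \left(- \frac{119}{20} - -1\right)\right) = 130 - \left(21 - \left(- \frac{119}{20} + 1\right)^{2} + 11 \left(- \frac{119}{20} + 1\right)\right) = 130 - \left(- \frac{669}{20} - \frac{9801}{400}\right) = 130 + \left(-21 + \frac{9801}{400} + \frac{1089}{20}\right) = 130 + \frac{23181}{400} = \frac{75181}{400}$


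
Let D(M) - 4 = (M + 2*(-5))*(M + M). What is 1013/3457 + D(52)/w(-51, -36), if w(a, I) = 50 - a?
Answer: 15216317/349157 ≈ 43.580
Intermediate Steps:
D(M) = 4 + 2*M*(-10 + M) (D(M) = 4 + (M + 2*(-5))*(M + M) = 4 + (M - 10)*(2*M) = 4 + (-10 + M)*(2*M) = 4 + 2*M*(-10 + M))
1013/3457 + D(52)/w(-51, -36) = 1013/3457 + (4 - 20*52 + 2*52**2)/(50 - 1*(-51)) = 1013*(1/3457) + (4 - 1040 + 2*2704)/(50 + 51) = 1013/3457 + (4 - 1040 + 5408)/101 = 1013/3457 + 4372*(1/101) = 1013/3457 + 4372/101 = 15216317/349157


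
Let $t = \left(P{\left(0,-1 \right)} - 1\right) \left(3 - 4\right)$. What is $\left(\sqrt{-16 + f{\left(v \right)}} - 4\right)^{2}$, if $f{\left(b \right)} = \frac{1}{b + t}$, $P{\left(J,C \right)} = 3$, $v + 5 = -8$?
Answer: $\frac{\left(60 - i \sqrt{3615}\right)^{2}}{225} \approx -0.066667 - 32.067 i$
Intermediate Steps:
$v = -13$ ($v = -5 - 8 = -13$)
$t = -2$ ($t = \left(3 - 1\right) \left(3 - 4\right) = 2 \left(-1\right) = -2$)
$f{\left(b \right)} = \frac{1}{-2 + b}$ ($f{\left(b \right)} = \frac{1}{b - 2} = \frac{1}{-2 + b}$)
$\left(\sqrt{-16 + f{\left(v \right)}} - 4\right)^{2} = \left(\sqrt{-16 + \frac{1}{-2 - 13}} - 4\right)^{2} = \left(\sqrt{-16 + \frac{1}{-15}} - 4\right)^{2} = \left(\sqrt{-16 - \frac{1}{15}} - 4\right)^{2} = \left(\sqrt{- \frac{241}{15}} - 4\right)^{2} = \left(\frac{i \sqrt{3615}}{15} - 4\right)^{2} = \left(-4 + \frac{i \sqrt{3615}}{15}\right)^{2}$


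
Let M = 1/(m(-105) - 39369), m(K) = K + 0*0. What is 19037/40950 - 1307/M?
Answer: 2112713631137/40950 ≈ 5.1593e+7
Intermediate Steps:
m(K) = K (m(K) = K + 0 = K)
M = -1/39474 (M = 1/(-105 - 39369) = 1/(-39474) = -1/39474 ≈ -2.5333e-5)
19037/40950 - 1307/M = 19037/40950 - 1307/(-1/39474) = 19037*(1/40950) - 1307*(-39474) = 19037/40950 + 51592518 = 2112713631137/40950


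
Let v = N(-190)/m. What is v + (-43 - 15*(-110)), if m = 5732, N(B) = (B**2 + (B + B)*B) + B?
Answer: 4659717/2866 ≈ 1625.9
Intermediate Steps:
N(B) = B + 3*B**2 (N(B) = (B**2 + (2*B)*B) + B = (B**2 + 2*B**2) + B = 3*B**2 + B = B + 3*B**2)
v = 54055/2866 (v = -190*(1 + 3*(-190))/5732 = -190*(1 - 570)*(1/5732) = -190*(-569)*(1/5732) = 108110*(1/5732) = 54055/2866 ≈ 18.861)
v + (-43 - 15*(-110)) = 54055/2866 + (-43 - 15*(-110)) = 54055/2866 + (-43 + 1650) = 54055/2866 + 1607 = 4659717/2866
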